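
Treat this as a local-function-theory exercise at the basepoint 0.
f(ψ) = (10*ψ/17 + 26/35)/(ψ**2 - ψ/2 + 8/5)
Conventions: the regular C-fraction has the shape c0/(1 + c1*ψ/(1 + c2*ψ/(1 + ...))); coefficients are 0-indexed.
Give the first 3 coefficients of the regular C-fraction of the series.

The regular C-fraction coefficients are [13/28, -3905/3536, 234357/172601].

Taylor coefficients (expand at 0): a_0 = 13/28, a_1 = 3905/7616, a_2 = -15835/121856.
c0 = a_0 = 13/28. Peel one level at a time: if S = 1 + c*ψ/S' with S'(0) = 1, then c is the ψ-coefficient of S and S' = c*ψ/(S - 1).
S_1 = c0/f = 1 + (-3905/3536)*ψ + (1171785/781456)*ψ^2 + ...; c1 = -3905/3536.
S_2 = c1*ψ/(S_1 - 1) = 1 + (234357/172601)*ψ + ...; c2 = 234357/172601.


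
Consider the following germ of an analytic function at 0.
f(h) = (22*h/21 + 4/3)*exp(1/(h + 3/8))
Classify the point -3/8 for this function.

The point is an essential singularity.

The exponent 1/(h - (-3/8)) has a pole at -3/8, so exp(1/(h - (-3/8))) takes every nonzero value near it: an essential singularity (not a pole of any order).


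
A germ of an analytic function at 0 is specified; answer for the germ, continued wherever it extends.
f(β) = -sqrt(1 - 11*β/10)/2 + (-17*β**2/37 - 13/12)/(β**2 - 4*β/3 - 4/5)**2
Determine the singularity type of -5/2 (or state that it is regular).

The point is a regular point.

Denominator factors: β**2 - 4*β/3 - 4/5 = 527/60 at β = -5/2 — none vanishes.
Branch term sqrt(1 - β/(10/11)): argument at -5/2 is 15/4, nonzero, so -5/2 is not its branch point (a point on a principal cut is still regular for the continued germ).
So the germ continues analytically to -5/2.


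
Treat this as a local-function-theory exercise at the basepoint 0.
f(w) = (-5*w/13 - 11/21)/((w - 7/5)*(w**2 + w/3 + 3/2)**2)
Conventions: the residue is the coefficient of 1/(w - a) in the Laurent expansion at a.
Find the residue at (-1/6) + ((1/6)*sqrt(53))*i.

The factor w**2 + w/3 + 3/2 splits as (w - a)(w - a') with a = (-1/6) + ((1/6)*sqrt(53))*i, a' = (-1/6) - ((1/6)*sqrt(53))*i. At the order-2 pole a set g(w) = (w - a)^2*f(w) = [(-5*w/13 - 11/21)/(w - 7/5)] / (w - a')^2.
Order-2 pole: residue = g'(a); g'((-1/6) + ((1/6)*sqrt(53))*i) = (1087500/31569811) - ((608638110/88679599099)*sqrt(53))*i, so the residue is (1087500/31569811) - ((608638110/88679599099)*sqrt(53))*i.

The residue is (1087500/31569811) - ((608638110/88679599099)*sqrt(53))*i.


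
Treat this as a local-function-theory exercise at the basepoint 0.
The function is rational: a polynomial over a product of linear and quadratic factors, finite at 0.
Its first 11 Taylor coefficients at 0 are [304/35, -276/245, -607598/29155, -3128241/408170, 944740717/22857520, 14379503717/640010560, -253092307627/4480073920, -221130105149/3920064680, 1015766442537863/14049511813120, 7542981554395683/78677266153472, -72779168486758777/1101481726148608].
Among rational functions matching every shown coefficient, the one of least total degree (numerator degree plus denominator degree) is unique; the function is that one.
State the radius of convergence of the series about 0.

No rational of total degree below 9 reproduces all 11 coefficients; solving the [2/7] Pade equations on them gives f(ν) = (-31*ν**2/34 + 2*ν + 38/5)/((ν + 7/8)*(ν**2 - ν/4 + 1)**3), whose expansion matches every shown term.
Denominator factor (ν**2 - ν/4 + 1)^3: discriminant -63/16, complex-conjugate roots (1/8) + ((3/8)*sqrt(7))*i and (1/8) - ((3/8)*sqrt(7))*i; poles of order 3, moduli 1 and 1.
Denominator factor (ν + 7/8): pole of order 1 at -7/8, modulus 7/8.
The radius of convergence is the smallest modulus among the singular points: 7/8.

The radius of convergence is 7/8.


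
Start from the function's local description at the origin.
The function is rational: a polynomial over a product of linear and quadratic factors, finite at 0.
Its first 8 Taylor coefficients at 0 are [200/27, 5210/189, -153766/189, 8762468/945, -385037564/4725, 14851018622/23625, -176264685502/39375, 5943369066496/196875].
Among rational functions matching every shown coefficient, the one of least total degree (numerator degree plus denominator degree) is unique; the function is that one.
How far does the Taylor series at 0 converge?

No rational of total degree below 6 reproduces all 8 coefficients; solving the [2/4] Pade equations on them gives f(ε) = (-2*ε**2 - 19*ε/7 - 4/27)/((ε - 5/2)*(ε + 1/5)**3), whose expansion matches every shown term.
Denominator factor (ε + 1/5)^3: pole of order 3 at -1/5, modulus 1/5.
Denominator factor (ε - 5/2): pole of order 1 at 5/2, modulus 5/2.
The radius of convergence is the smallest modulus among the singular points: 1/5.

The radius of convergence is 1/5.


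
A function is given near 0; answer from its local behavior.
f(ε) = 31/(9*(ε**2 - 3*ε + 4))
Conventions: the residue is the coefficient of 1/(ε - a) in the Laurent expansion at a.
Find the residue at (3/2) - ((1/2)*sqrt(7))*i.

The residue is ((31/63)*sqrt(7))*i.

The factor ε**2 - 3*ε + 4 splits as (ε - a)(ε - a') with a = (3/2) - ((1/2)*sqrt(7))*i, a' = (3/2) + ((1/2)*sqrt(7))*i. At the order-1 pole a set g(ε) = (ε - a)*f(ε) = [31/9] / (ε - a').
Simple pole: residue = g(a) at a = (3/2) - ((1/2)*sqrt(7))*i, which is ((31/63)*sqrt(7))*i.


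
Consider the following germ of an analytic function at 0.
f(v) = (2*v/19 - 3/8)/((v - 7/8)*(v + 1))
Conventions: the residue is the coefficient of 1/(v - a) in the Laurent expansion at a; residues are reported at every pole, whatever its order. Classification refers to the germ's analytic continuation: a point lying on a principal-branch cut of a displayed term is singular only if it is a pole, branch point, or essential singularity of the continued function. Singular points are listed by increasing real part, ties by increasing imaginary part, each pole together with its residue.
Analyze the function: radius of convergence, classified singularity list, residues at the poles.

Denominator factor (v + 1): pole of order 1 at -1, modulus 1.
Denominator factor (v - 7/8): pole of order 1 at 7/8, modulus 7/8.
The radius of convergence is the smallest modulus among the singular points: 7/8.
At the order-1 pole -1 set g(v) = (v - (-1))*f(v) = (2*v/19 - 3/8)/(v - 7/8).
Simple pole: residue = g(a) at a = -1, which is 73/285.
At the order-1 pole 7/8 set g(v) = (v - (7/8))*f(v) = (2*v/19 - 3/8)/(v + 1).
Simple pole: residue = g(a) at a = 7/8, which is -43/285.
List the singular points by increasing real part (a conjugate pair: the negative imaginary part first).

Radius of convergence at 0: 7/8.
At -1: a pole of order 1; residue 73/285.
At 7/8: a pole of order 1; residue -43/285.


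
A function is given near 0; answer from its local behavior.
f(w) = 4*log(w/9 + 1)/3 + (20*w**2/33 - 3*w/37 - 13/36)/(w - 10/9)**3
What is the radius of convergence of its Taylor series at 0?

The radius of convergence is 10/9.

Denominator factor (w - 10/9)^3: pole of order 3 at 10/9, modulus 10/9.
Branch term (4/3)*log(1 - w/(-9)): its argument vanishes at w = -9, a logarithmic branch point, modulus 9.
The radius of convergence is the smallest modulus among the singular points: 10/9.


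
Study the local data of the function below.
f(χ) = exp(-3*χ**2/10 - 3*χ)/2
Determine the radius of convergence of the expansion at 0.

The radius of convergence is infinite.

The factor exp(-3*χ**2/10 - 3*χ) is entire and contributes no finite singular point.
The polynomial part has no poles.
No finite singular points: the Taylor series at 0 converges everywhere.


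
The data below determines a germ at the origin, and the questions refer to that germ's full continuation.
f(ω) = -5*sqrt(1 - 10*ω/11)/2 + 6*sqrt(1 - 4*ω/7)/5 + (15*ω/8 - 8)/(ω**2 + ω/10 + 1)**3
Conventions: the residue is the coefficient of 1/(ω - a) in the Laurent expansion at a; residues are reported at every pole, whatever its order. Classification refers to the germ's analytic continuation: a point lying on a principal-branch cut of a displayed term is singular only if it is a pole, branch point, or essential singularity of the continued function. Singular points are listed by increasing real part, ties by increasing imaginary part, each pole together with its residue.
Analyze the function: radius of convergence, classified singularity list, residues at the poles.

Radius of convergence at 0: 1.
At (-1/20) - ((1/20)*sqrt(399))*i: a pole of order 3; residue -((231250/3024819)*sqrt(399))*i.
At (-1/20) + ((1/20)*sqrt(399))*i: a pole of order 3; residue ((231250/3024819)*sqrt(399))*i.
At 11/10: an algebraic (square-root) branch point.
At 7/4: an algebraic (square-root) branch point.

Denominator factor (ω**2 + ω/10 + 1)^3: discriminant -399/100, complex-conjugate roots (-1/20) + ((1/20)*sqrt(399))*i and (-1/20) - ((1/20)*sqrt(399))*i; poles of order 3, moduli 1 and 1.
Branch term (6/5)*sqrt(1 - ω/(7/4)): its argument vanishes at ω = 7/4, a square-root branch point, modulus 7/4.
Branch term (-5/2)*sqrt(1 - ω/(11/10)): its argument vanishes at ω = 11/10, a square-root branch point, modulus 11/10.
The radius of convergence is the smallest modulus among the singular points: 1.
The branch terms are analytic at (-1/20) - ((1/20)*sqrt(399))*i and contribute nothing to the residue; only the rational part matters.
The factor ω**2 + ω/10 + 1 splits as (ω - a)(ω - a') with a = (-1/20) - ((1/20)*sqrt(399))*i, a' = (-1/20) + ((1/20)*sqrt(399))*i. At the order-3 pole a set g(ω) = (ω - a)^3*(rational part) = [15*ω/8 - 8] / (ω - a')^3.
Order-3 pole: residue = g''(a)/2; g''((-1/20) - ((1/20)*sqrt(399))*i) = -((462500/3024819)*sqrt(399))*i, so the residue is -((231250/3024819)*sqrt(399))*i.
The branch terms are analytic at (-1/20) + ((1/20)*sqrt(399))*i and contribute nothing to the residue; only the rational part matters.
The factor ω**2 + ω/10 + 1 splits as (ω - a)(ω - a') with a = (-1/20) + ((1/20)*sqrt(399))*i, a' = (-1/20) - ((1/20)*sqrt(399))*i. At the order-3 pole a set g(ω) = (ω - a)^3*(rational part) = [15*ω/8 - 8] / (ω - a')^3.
Order-3 pole: residue = g''(a)/2; g''((-1/20) + ((1/20)*sqrt(399))*i) = ((462500/3024819)*sqrt(399))*i, so the residue is ((231250/3024819)*sqrt(399))*i.
List the singular points by increasing real part (a conjugate pair: the negative imaginary part first).


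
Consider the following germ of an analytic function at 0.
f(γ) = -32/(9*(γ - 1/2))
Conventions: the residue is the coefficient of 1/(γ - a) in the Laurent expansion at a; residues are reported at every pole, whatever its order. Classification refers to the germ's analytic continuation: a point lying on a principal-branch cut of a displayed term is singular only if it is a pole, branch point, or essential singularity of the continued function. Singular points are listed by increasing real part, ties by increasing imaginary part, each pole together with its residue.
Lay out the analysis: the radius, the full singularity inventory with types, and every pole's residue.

Denominator factor (γ - 1/2): pole of order 1 at 1/2, modulus 1/2.
The radius of convergence is the smallest modulus among the singular points: 1/2.
At the order-1 pole 1/2 set g(γ) = (γ - (1/2))*f(γ) = -32/9.
Simple pole: residue = g(a) at a = 1/2, which is -32/9.

Radius of convergence at 0: 1/2.
At 1/2: a pole of order 1; residue -32/9.


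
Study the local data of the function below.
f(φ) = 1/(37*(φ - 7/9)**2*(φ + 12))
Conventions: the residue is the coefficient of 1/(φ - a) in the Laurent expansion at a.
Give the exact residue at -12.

At the order-1 pole -12 set g(φ) = (φ - (-12))*f(φ) = 1/(37*(φ - 7/9)**2).
Simple pole: residue = g(a) at a = -12, which is 81/489325.

The residue is 81/489325.


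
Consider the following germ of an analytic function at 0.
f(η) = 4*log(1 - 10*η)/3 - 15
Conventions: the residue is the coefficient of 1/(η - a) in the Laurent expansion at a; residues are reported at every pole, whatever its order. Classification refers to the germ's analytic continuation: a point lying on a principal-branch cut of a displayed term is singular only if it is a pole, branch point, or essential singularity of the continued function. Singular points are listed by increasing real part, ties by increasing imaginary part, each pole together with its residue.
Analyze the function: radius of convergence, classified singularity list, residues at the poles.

Radius of convergence at 0: 1/10.
At 1/10: a logarithmic branch point.

Branch term (4/3)*log(1 - η/(1/10)): its argument vanishes at η = 1/10, a logarithmic branch point, modulus 1/10.
The radius of convergence is the smallest modulus among the singular points: 1/10.


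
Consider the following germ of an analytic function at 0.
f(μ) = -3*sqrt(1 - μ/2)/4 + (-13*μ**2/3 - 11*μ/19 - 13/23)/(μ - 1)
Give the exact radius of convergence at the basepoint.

The radius of convergence is 1.

Denominator factor (μ - 1): pole of order 1 at 1, modulus 1.
Branch term (-3/4)*sqrt(1 - μ/(2)): its argument vanishes at μ = 2, a square-root branch point, modulus 2.
The radius of convergence is the smallest modulus among the singular points: 1.


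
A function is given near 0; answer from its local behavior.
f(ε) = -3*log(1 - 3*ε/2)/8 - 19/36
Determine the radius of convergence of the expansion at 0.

The radius of convergence is 2/3.

Branch term (-3/8)*log(1 - ε/(2/3)): its argument vanishes at ε = 2/3, a logarithmic branch point, modulus 2/3.
The radius of convergence is the smallest modulus among the singular points: 2/3.


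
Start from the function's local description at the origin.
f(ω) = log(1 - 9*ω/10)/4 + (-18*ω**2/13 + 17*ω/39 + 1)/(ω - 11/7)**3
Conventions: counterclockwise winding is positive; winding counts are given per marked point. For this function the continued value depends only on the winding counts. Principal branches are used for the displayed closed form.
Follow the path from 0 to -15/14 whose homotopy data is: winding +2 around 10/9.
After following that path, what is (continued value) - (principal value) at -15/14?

The rational part is single-valued and drops out of the difference; each branch term changes only by its own monodromy.
(1/4)*log(1 - ω/(10/9)): each positive loop around 10/9 adds 2*pi*i to the log, so winding +2 contributes (1/4)*(2)*2*pi*i = pi*i.
Summing the contributions at ω = -15/14 gives pi*i.

Continued minus principal equals pi*i.


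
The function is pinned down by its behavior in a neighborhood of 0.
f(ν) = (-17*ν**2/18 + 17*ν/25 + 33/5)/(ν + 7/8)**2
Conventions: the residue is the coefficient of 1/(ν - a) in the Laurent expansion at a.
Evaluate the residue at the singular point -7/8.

At the order-2 pole -7/8 set g(ν) = (ν - (-7/8))^2*f(ν) = -17*ν**2/18 + 17*ν/25 + 33/5.
Order-2 pole: residue = g'(a); g'(-7/8) = 4199/1800, so the residue is 4199/1800.

The residue is 4199/1800.


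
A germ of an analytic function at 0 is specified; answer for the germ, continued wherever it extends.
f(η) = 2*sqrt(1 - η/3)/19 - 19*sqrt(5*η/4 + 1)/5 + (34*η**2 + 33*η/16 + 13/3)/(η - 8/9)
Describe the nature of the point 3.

The point is an algebraic (square-root) branch point.

The term (2/19)*sqrt(1 - η/(3)) has argument 1 - 3/(3) = 0 at 3: a square-root (algebraic, two-sheeted) branch point; the remaining terms are analytic or single-valued there.


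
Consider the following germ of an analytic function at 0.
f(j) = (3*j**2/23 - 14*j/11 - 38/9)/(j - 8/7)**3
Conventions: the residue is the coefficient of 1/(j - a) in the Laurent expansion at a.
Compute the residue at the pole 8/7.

At the order-3 pole 8/7 set g(j) = (j - (8/7))^3*f(j) = 3*j**2/23 - 14*j/11 - 38/9.
Order-3 pole: residue = g''(a)/2; g''(8/7) = 6/23, so the residue is 3/23.

The residue is 3/23.


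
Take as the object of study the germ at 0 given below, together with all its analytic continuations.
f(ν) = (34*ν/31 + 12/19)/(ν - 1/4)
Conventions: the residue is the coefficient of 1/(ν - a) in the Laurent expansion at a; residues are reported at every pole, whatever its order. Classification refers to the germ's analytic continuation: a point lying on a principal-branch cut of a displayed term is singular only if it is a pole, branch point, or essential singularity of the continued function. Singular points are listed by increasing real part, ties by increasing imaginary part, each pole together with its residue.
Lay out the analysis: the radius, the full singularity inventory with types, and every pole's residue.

Radius of convergence at 0: 1/4.
At 1/4: a pole of order 1; residue 1067/1178.

Denominator factor (ν - 1/4): pole of order 1 at 1/4, modulus 1/4.
The radius of convergence is the smallest modulus among the singular points: 1/4.
At the order-1 pole 1/4 set g(ν) = (ν - (1/4))*f(ν) = 34*ν/31 + 12/19.
Simple pole: residue = g(a) at a = 1/4, which is 1067/1178.


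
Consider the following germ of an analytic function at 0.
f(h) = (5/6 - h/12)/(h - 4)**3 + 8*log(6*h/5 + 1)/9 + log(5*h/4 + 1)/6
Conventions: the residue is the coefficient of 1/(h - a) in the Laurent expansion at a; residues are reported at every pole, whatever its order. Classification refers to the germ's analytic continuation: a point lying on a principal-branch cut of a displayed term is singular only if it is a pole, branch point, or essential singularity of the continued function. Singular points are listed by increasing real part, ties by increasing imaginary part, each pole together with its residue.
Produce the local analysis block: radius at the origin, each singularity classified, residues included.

Denominator factor (h - 4)^3: pole of order 3 at 4, modulus 4.
Branch term (8/9)*log(1 - h/(-5/6)): its argument vanishes at h = -5/6, a logarithmic branch point, modulus 5/6.
Branch term (1/6)*log(1 - h/(-4/5)): its argument vanishes at h = -4/5, a logarithmic branch point, modulus 4/5.
The radius of convergence is the smallest modulus among the singular points: 4/5.
The branch terms are analytic at 4 and contribute nothing to the residue; only the rational part matters.
At the order-3 pole 4 set g(h) = (h - (4))^3*(rational part) = 5/6 - h/12.
Order-3 pole: residue = g''(a)/2; g''(4) = 0, so the residue is 0.
List the singular points by increasing real part (a conjugate pair: the negative imaginary part first).

Radius of convergence at 0: 4/5.
At -5/6: a logarithmic branch point.
At -4/5: a logarithmic branch point.
At 4: a pole of order 3; residue 0.


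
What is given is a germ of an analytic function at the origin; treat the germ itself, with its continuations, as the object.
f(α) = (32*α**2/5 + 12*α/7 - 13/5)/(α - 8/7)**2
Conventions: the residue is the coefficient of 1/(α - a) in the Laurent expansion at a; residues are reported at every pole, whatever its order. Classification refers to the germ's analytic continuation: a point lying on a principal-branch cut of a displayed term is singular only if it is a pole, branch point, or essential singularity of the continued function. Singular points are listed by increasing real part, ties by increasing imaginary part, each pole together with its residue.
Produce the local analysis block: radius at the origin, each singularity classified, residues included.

Radius of convergence at 0: 8/7.
At 8/7: a pole of order 2; residue 572/35.

Denominator factor (α - 8/7)^2: pole of order 2 at 8/7, modulus 8/7.
The radius of convergence is the smallest modulus among the singular points: 8/7.
At the order-2 pole 8/7 set g(α) = (α - (8/7))^2*f(α) = 32*α**2/5 + 12*α/7 - 13/5.
Order-2 pole: residue = g'(a); g'(8/7) = 572/35, so the residue is 572/35.


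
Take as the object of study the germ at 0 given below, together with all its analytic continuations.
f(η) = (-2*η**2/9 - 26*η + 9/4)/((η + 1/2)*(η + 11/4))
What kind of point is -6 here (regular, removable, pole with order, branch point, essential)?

The point is a regular point.

Denominator factors: η + 1/2 = -11/2 at η = -6; η + 11/4 = -13/4 at η = -6 — none vanishes.
So the germ continues analytically to -6.


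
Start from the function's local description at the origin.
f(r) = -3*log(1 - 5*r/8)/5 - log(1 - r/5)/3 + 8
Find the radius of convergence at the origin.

The radius of convergence is 8/5.

Branch term (-3/5)*log(1 - r/(8/5)): its argument vanishes at r = 8/5, a logarithmic branch point, modulus 8/5.
Branch term (-1/3)*log(1 - r/(5)): its argument vanishes at r = 5, a logarithmic branch point, modulus 5.
The radius of convergence is the smallest modulus among the singular points: 8/5.


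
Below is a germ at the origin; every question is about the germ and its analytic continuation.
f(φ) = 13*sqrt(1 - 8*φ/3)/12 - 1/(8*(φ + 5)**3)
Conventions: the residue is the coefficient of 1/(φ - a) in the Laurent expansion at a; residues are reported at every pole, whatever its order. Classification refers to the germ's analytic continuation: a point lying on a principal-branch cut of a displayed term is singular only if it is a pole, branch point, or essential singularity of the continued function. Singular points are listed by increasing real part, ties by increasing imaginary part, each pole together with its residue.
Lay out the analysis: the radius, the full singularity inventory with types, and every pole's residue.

Radius of convergence at 0: 3/8.
At -5: a pole of order 3; residue 0.
At 3/8: an algebraic (square-root) branch point.

Denominator factor (φ + 5)^3: pole of order 3 at -5, modulus 5.
Branch term (13/12)*sqrt(1 - φ/(3/8)): its argument vanishes at φ = 3/8, a square-root branch point, modulus 3/8.
The radius of convergence is the smallest modulus among the singular points: 3/8.
The branch term is analytic at -5 and contributes nothing to the residue; only the rational part matters.
At the order-3 pole -5 set g(φ) = (φ - (-5))^3*(rational part) = -1/8.
Order-3 pole: residue = g''(a)/2; g''(-5) = 0, so the residue is 0.
List the singular points by increasing real part (a conjugate pair: the negative imaginary part first).


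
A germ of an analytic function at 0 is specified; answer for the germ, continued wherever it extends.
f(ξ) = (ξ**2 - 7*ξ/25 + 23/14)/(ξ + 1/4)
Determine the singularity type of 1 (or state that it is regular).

Denominator factors: ξ + 1/4 = 5/4 at ξ = 1 — none vanishes.
So the germ continues analytically to 1.

The point is a regular point.


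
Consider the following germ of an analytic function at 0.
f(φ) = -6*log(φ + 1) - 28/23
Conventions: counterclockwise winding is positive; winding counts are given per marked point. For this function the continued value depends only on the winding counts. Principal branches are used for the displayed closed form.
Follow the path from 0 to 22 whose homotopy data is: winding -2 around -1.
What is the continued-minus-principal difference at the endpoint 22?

Continued minus principal equals (24)*pi*i.

The rational part is single-valued and drops out of the difference; each branch term changes only by its own monodromy.
(-6)*log(1 - φ/(-1)): each positive loop around -1 adds 2*pi*i to the log, so winding -2 contributes (-6)*(-2)*2*pi*i = (24)*pi*i.
Summing the contributions at φ = 22 gives (24)*pi*i.


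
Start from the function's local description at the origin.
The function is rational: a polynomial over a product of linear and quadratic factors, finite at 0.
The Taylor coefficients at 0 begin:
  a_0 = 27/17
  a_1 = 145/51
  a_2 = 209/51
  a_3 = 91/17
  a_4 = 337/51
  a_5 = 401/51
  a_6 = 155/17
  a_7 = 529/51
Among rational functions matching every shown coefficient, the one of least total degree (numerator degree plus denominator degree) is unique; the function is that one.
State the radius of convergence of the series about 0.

The radius of convergence is 1.

No rational of total degree below 3 reproduces all 8 coefficients; solving the [1/2] Pade equations on them gives f(n) = (27/17 - n/3)/(n - 1)**2, whose expansion matches every shown term.
Denominator factor (n - 1)^2: pole of order 2 at 1, modulus 1.
The radius of convergence is the smallest modulus among the singular points: 1.


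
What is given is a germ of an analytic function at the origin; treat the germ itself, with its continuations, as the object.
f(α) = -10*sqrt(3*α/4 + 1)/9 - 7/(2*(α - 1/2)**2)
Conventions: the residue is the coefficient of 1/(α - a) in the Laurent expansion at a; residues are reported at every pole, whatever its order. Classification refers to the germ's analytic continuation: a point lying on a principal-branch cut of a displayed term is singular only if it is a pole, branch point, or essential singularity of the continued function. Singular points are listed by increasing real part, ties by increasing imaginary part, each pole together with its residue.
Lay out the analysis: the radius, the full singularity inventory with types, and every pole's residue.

Denominator factor (α - 1/2)^2: pole of order 2 at 1/2, modulus 1/2.
Branch term (-10/9)*sqrt(1 - α/(-4/3)): its argument vanishes at α = -4/3, a square-root branch point, modulus 4/3.
The radius of convergence is the smallest modulus among the singular points: 1/2.
The branch term is analytic at 1/2 and contributes nothing to the residue; only the rational part matters.
At the order-2 pole 1/2 set g(α) = (α - (1/2))^2*(rational part) = -7/2.
Order-2 pole: residue = g'(a); g'(1/2) = 0, so the residue is 0.
List the singular points by increasing real part (a conjugate pair: the negative imaginary part first).

Radius of convergence at 0: 1/2.
At -4/3: an algebraic (square-root) branch point.
At 1/2: a pole of order 2; residue 0.


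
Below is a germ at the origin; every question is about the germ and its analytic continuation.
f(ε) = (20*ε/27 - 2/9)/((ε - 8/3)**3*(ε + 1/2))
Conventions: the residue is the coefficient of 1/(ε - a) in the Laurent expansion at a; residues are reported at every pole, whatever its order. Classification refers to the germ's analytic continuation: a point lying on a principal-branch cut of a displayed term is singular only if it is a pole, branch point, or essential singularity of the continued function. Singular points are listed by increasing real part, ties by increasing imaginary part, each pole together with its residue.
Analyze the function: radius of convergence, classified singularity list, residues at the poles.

Denominator factor (ε + 1/2): pole of order 1 at -1/2, modulus 1/2.
Denominator factor (ε - 8/3)^3: pole of order 3 at 8/3, modulus 8/3.
The radius of convergence is the smallest modulus among the singular points: 1/2.
At the order-1 pole -1/2 set g(ε) = (ε - (-1/2))*f(ε) = (20*ε/27 - 2/9)/(ε - 8/3)**3.
Simple pole: residue = g(a) at a = -1/2, which is 128/6859.
At the order-3 pole 8/3 set g(ε) = (ε - (8/3))^3*f(ε) = (20*ε/27 - 2/9)/(ε + 1/2).
Order-3 pole: residue = g''(a)/2; g''(8/3) = -256/6859, so the residue is -128/6859.
List the singular points by increasing real part (a conjugate pair: the negative imaginary part first).

Radius of convergence at 0: 1/2.
At -1/2: a pole of order 1; residue 128/6859.
At 8/3: a pole of order 3; residue -128/6859.


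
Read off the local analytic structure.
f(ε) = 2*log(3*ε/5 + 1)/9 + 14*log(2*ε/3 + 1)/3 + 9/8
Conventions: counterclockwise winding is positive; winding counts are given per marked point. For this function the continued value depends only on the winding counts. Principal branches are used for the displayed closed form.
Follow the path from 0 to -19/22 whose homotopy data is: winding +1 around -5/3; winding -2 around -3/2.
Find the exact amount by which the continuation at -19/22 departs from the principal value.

The rational part is single-valued and drops out of the difference; each branch term changes only by its own monodromy.
(2/9)*log(1 - ε/(-5/3)): each positive loop around -5/3 adds 2*pi*i to the log, so winding +1 contributes (2/9)*(1)*2*pi*i = (4/9)*pi*i.
(14/3)*log(1 - ε/(-3/2)): each positive loop around -3/2 adds 2*pi*i to the log, so winding -2 contributes (14/3)*(-2)*2*pi*i = -(56/3)*pi*i.
Summing the contributions at ε = -19/22 gives -(164/9)*pi*i.

Continued minus principal equals -(164/9)*pi*i.


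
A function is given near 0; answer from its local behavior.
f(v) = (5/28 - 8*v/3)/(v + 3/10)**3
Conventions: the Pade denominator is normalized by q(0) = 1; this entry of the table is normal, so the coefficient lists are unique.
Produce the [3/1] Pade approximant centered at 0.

The Pade approximant has numerator coefficients [1250/189, -11253250/87129, 421317500/784161, -3087850000/2352483]; denominator coefficients [1, 7475/1383].

Taylor coefficients needed (expand at 0): a_0 = 1250/189, a_1 = -93500/567, a_2 = 10000/7, a_3 = -46100000/5103, a_4 = 747500000/15309.
Write the denominator as Q(v) = 1 + q1*v. Requiring Q*f - P = O(v^5) with deg P <= 3 kills the coefficients of v^4..v^4 in Q*f:
  v^4: a_4 + q1*a_3 = 0, i.e. 747500000/15309 + (-46100000/5103)*q1 = 0.
Solving this linear system: q1 = 7475/1383.
The numerator is Q*f truncated at degree 3: P0 = a_0 = 1250/189; P1 = a_1 + q1*a_0 = -11253250/87129; P2 = a_2 + q1*a_1 = 421317500/784161; P3 = a_3 + q1*a_2 = -3087850000/2352483.


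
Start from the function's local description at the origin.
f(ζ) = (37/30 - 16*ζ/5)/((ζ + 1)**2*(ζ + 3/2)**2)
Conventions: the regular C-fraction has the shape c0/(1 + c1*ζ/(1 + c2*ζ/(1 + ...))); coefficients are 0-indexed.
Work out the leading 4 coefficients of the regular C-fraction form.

The regular C-fraction coefficients are [74/135, 658/111, -240157/73038, 274726813/474069918].

Taylor coefficients (expand at 0): a_0 = 74/135, a_1 = -1316/405, a_2 = 386/45, a_3 = -59968/3645.
c0 = a_0 = 74/135. Peel one level at a time: if S = 1 + c*ζ/S' with S'(0) = 1, then c is the ζ-coefficient of S and S' = c*ζ/(S - 1).
S_1 = c0/f = 1 + (658/111)*ζ + (240157/12321)*ζ^2 + ...; c1 = 658/111.
S_2 = c1*ζ/(S_1 - 1) = 1 + (-240157/73038)*ζ + (7425049/3896676)*ζ^2 + ...; c2 = -240157/73038.
S_3 = c2*ζ/(S_2 - 1) = 1 + (274726813/474069918)*ζ + ...; c3 = 274726813/474069918.


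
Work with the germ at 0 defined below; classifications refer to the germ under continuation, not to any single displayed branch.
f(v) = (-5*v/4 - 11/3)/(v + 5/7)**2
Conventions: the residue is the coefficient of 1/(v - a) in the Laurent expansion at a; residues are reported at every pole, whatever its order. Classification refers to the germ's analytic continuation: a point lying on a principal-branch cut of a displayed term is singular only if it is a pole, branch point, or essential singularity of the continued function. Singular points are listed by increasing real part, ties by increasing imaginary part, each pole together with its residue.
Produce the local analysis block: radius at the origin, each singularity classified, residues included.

Denominator factor (v + 5/7)^2: pole of order 2 at -5/7, modulus 5/7.
The radius of convergence is the smallest modulus among the singular points: 5/7.
At the order-2 pole -5/7 set g(v) = (v - (-5/7))^2*f(v) = -5*v/4 - 11/3.
Order-2 pole: residue = g'(a); g'(-5/7) = -5/4, so the residue is -5/4.

Radius of convergence at 0: 5/7.
At -5/7: a pole of order 2; residue -5/4.


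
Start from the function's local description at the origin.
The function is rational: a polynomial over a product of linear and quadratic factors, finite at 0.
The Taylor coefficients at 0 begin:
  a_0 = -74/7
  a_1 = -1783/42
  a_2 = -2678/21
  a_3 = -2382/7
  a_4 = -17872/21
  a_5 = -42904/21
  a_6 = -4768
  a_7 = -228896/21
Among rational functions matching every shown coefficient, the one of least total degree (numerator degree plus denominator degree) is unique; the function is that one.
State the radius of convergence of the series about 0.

No rational of total degree below 3 reproduces all 8 coefficients; solving the [1/2] Pade equations on them gives f(κ) = (-κ/24 - 37/14)/(κ - 1/2)**2, whose expansion matches every shown term.
Denominator factor (κ - 1/2)^2: pole of order 2 at 1/2, modulus 1/2.
The radius of convergence is the smallest modulus among the singular points: 1/2.

The radius of convergence is 1/2.


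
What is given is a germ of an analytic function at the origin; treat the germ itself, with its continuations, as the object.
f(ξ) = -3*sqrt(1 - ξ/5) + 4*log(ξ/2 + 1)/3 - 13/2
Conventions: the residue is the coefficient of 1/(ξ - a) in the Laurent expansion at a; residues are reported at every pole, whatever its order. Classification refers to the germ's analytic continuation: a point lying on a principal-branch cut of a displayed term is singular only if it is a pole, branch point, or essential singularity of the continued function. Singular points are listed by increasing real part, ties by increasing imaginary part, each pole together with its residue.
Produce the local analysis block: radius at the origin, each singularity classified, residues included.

Radius of convergence at 0: 2.
At -2: a logarithmic branch point.
At 5: an algebraic (square-root) branch point.

Branch term (-3)*sqrt(1 - ξ/(5)): its argument vanishes at ξ = 5, a square-root branch point, modulus 5.
Branch term (4/3)*log(1 - ξ/(-2)): its argument vanishes at ξ = -2, a logarithmic branch point, modulus 2.
The radius of convergence is the smallest modulus among the singular points: 2.
List the singular points by increasing real part (a conjugate pair: the negative imaginary part first).


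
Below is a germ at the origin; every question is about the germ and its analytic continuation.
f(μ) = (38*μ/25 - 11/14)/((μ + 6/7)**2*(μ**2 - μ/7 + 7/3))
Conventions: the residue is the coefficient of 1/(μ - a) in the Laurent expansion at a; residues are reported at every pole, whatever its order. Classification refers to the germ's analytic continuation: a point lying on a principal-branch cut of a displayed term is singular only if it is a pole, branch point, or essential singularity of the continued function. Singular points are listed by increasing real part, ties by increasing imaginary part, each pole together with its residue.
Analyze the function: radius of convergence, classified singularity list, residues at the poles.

Radius of convergence at 0: 6/7.
At -6/7: a pole of order 2; residue 4281/44890.
At (1/14) - ((37/42)*sqrt(3))*i: a pole of order 1; residue (-4281/89780) + ((2335299/16609300)*sqrt(3))*i.
At (1/14) + ((37/42)*sqrt(3))*i: a pole of order 1; residue (-4281/89780) - ((2335299/16609300)*sqrt(3))*i.

Denominator factor (μ**2 - μ/7 + 7/3): discriminant -1369/147, complex-conjugate roots (1/14) + ((37/42)*sqrt(3))*i and (1/14) - ((37/42)*sqrt(3))*i; poles of order 1, moduli (1/3)*sqrt(21) and (1/3)*sqrt(21).
Denominator factor (μ + 6/7)^2: pole of order 2 at -6/7, modulus 6/7.
The radius of convergence is the smallest modulus among the singular points: 6/7.
At the order-2 pole -6/7 set g(μ) = (μ - (-6/7))^2*f(μ) = (38*μ/25 - 11/14)/(μ**2 - μ/7 + 7/3).
Order-2 pole: residue = g'(a); g'(-6/7) = 4281/44890, so the residue is 4281/44890.
The factor μ**2 - μ/7 + 7/3 splits as (μ - a)(μ - a') with a = (1/14) - ((37/42)*sqrt(3))*i, a' = (1/14) + ((37/42)*sqrt(3))*i. At the order-1 pole a set g(μ) = (μ - a)*f(μ) = [(38*μ/25 - 11/14)/(μ + 6/7)**2] / (μ - a').
Simple pole: residue = g(a) at a = (1/14) - ((37/42)*sqrt(3))*i, which is (-4281/89780) + ((2335299/16609300)*sqrt(3))*i.
The factor μ**2 - μ/7 + 7/3 splits as (μ - a)(μ - a') with a = (1/14) + ((37/42)*sqrt(3))*i, a' = (1/14) - ((37/42)*sqrt(3))*i. At the order-1 pole a set g(μ) = (μ - a)*f(μ) = [(38*μ/25 - 11/14)/(μ + 6/7)**2] / (μ - a').
Simple pole: residue = g(a) at a = (1/14) + ((37/42)*sqrt(3))*i, which is (-4281/89780) - ((2335299/16609300)*sqrt(3))*i.
List the singular points by increasing real part (a conjugate pair: the negative imaginary part first).


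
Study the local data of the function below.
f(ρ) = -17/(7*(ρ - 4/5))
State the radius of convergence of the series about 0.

The radius of convergence is 4/5.

Denominator factor (ρ - 4/5): pole of order 1 at 4/5, modulus 4/5.
The radius of convergence is the smallest modulus among the singular points: 4/5.


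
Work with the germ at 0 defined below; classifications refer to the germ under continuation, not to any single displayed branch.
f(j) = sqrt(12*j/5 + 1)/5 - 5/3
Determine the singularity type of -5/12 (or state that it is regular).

The point is an algebraic (square-root) branch point.

The term (1/5)*sqrt(1 - j/(-5/12)) has argument 1 - -5/12/(-5/12) = 0 at -5/12: a square-root (algebraic, two-sheeted) branch point; the remaining terms are analytic or single-valued there.


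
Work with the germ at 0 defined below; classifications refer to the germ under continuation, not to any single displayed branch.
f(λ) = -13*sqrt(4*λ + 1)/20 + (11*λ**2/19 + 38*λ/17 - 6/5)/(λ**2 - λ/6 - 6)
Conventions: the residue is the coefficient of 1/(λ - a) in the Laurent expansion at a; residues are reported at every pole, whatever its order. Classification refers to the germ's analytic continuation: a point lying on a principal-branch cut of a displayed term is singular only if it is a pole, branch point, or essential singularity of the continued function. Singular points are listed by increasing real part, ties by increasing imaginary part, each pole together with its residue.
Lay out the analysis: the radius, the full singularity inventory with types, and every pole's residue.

Denominator factor (λ**2 - λ/6 - 6): discriminant 865/36, real irrational roots 1/12 + (1/12)*sqrt(865) and 1/12 - (1/12)*sqrt(865); poles of order 1, moduli 1/12 + (1/12)*sqrt(865) and -1/12 + (1/12)*sqrt(865).
Branch term (-13/20)*sqrt(1 - λ/(-1/4)): its argument vanishes at λ = -1/4, a square-root branch point, modulus 1/4.
The radius of convergence is the smallest modulus among the singular points: 1/4.
The branch term is analytic at 1/12 - (1/12)*sqrt(865) and contributes nothing to the residue; only the rational part matters.
The factor λ**2 - λ/6 - 6 splits as (λ - a)(λ - a') with a = 1/12 - (1/12)*sqrt(865), a' = 1/12 + (1/12)*sqrt(865). At the order-1 pole a set g(λ) = (λ - a)*(rational part) = [11*λ**2/19 + 38*λ/17 - 6/5] / (λ - a').
Simple pole: residue = g(a) at a = 1/12 - (1/12)*sqrt(865), which is 4519/3876 - (286979/16763700)*sqrt(865).
The branch term is analytic at 1/12 + (1/12)*sqrt(865) and contributes nothing to the residue; only the rational part matters.
The factor λ**2 - λ/6 - 6 splits as (λ - a)(λ - a') with a = 1/12 + (1/12)*sqrt(865), a' = 1/12 - (1/12)*sqrt(865). At the order-1 pole a set g(λ) = (λ - a)*(rational part) = [11*λ**2/19 + 38*λ/17 - 6/5] / (λ - a').
Simple pole: residue = g(a) at a = 1/12 + (1/12)*sqrt(865), which is 4519/3876 + (286979/16763700)*sqrt(865).
List the singular points by increasing real part (a conjugate pair: the negative imaginary part first).

Radius of convergence at 0: 1/4.
At 1/12 - (1/12)*sqrt(865): a pole of order 1; residue 4519/3876 - (286979/16763700)*sqrt(865).
At -1/4: an algebraic (square-root) branch point.
At 1/12 + (1/12)*sqrt(865): a pole of order 1; residue 4519/3876 + (286979/16763700)*sqrt(865).


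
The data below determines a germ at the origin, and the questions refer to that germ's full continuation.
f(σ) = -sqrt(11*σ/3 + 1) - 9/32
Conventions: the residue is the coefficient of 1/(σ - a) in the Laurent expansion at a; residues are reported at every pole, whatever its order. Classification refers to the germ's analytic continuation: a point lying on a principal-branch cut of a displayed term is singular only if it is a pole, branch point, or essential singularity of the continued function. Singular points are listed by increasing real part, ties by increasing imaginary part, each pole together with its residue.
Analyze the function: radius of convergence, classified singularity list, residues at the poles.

Radius of convergence at 0: 3/11.
At -3/11: an algebraic (square-root) branch point.

Branch term (-1)*sqrt(1 - σ/(-3/11)): its argument vanishes at σ = -3/11, a square-root branch point, modulus 3/11.
The radius of convergence is the smallest modulus among the singular points: 3/11.


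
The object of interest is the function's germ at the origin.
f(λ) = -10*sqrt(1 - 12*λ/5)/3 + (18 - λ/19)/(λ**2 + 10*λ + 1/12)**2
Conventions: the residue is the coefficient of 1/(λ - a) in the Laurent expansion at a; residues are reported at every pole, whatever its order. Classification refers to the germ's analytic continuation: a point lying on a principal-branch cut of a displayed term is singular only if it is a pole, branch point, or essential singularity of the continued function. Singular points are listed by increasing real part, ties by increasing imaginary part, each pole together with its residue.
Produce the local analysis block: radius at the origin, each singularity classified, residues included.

Denominator factor (λ**2 + 10*λ + 1/12)^2: discriminant 299/3, real irrational roots -5 + (1/6)*sqrt(897) and -5 - (1/6)*sqrt(897); poles of order 2, moduli 5 - (1/6)*sqrt(897) and 5 + (1/6)*sqrt(897).
Branch term (-10/3)*sqrt(1 - λ/(5/12)): its argument vanishes at λ = 5/12, a square-root branch point, modulus 5/12.
The radius of convergence is the smallest modulus among the singular points: 5 - (1/6)*sqrt(897).
The branch term is analytic at -5 - (1/6)*sqrt(897) and contributes nothing to the residue; only the rational part matters.
The factor λ**2 + 10*λ + 1/12 splits as (λ - a)(λ - a') with a = -5 - (1/6)*sqrt(897), a' = -5 + (1/6)*sqrt(897). At the order-2 pole a set g(λ) = (λ - a)^2*(rational part) = [18 - λ/19] / (λ - a')^2.
Order-2 pole: residue = g'(a); g'(-5 - (1/6)*sqrt(897)) = (2082/1698619)*sqrt(897), so the residue is (2082/1698619)*sqrt(897).
The branch term is analytic at -5 + (1/6)*sqrt(897) and contributes nothing to the residue; only the rational part matters.
The factor λ**2 + 10*λ + 1/12 splits as (λ - a)(λ - a') with a = -5 + (1/6)*sqrt(897), a' = -5 - (1/6)*sqrt(897). At the order-2 pole a set g(λ) = (λ - a)^2*(rational part) = [18 - λ/19] / (λ - a')^2.
Order-2 pole: residue = g'(a); g'(-5 + (1/6)*sqrt(897)) = -(2082/1698619)*sqrt(897), so the residue is -(2082/1698619)*sqrt(897).
List the singular points by increasing real part (a conjugate pair: the negative imaginary part first).

Radius of convergence at 0: 5 - (1/6)*sqrt(897).
At -5 - (1/6)*sqrt(897): a pole of order 2; residue (2082/1698619)*sqrt(897).
At -5 + (1/6)*sqrt(897): a pole of order 2; residue -(2082/1698619)*sqrt(897).
At 5/12: an algebraic (square-root) branch point.
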